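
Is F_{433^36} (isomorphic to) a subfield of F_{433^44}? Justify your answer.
No: F_{433^36} is not a subfield of F_{433^44}

F_{p^m} embeds in F_{p^n} iff m | n. Here 36 ∤ 44 (since 44 = 1·36 + 8 with remainder 8 ≠ 0), so F_{433^36} is not a subfield of F_{433^44}. Equivalently: if it were, the tower law would give 36 = [F_{433^36}:F_433] dividing [F_{433^44}:F_433] = 44, contradiction.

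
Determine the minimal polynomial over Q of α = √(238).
m_α(x) = x^2 - 238

α satisfies α^2 - 238 = 0, so x^2 - 238 annihilates α. Since d = 238 is squarefree and ≠ 1, it is not a perfect square in Q, so x^2 - 238 has no rational root and is therefore irreducible over Q (a degree-2 polynomial over a field is irreducible iff it has no root). Hence m_α(x) = x^2 - 238.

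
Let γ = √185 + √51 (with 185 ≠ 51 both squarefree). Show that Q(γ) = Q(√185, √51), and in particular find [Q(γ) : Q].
[Q(γ) : Q] = 4 (equivalently, Q(γ) = Q(√185, √51))

Obviously Q(γ) ⊆ Q(√185, √51), and [Q(√185, √51):Q] = 4 (since 185, 51 are distinct squarefree integers > 1 with 9435 not a perfect square). To show equality we compute the minimal polynomial of γ. From γ = √185 + √51: γ^2 = 185 + 2√(9435) + 51 = 236 + 2√(9435), so γ^2 - 236 = 2√(9435); squaring, (γ^2 - 236)^2 = 4·9435, i.e. γ^4 - 472γ^2 + 55696 - 37740 = 0, i.e. γ^4 - 472γ^2 + 17956 = 0. So γ is a root of x^4 - 472x^2 + 17956. This polynomial is irreducible over Q: it has no rational root (each ±√185 ± √51 is irrational), and any factorization into two quadratics over Q would force √(9435) ∈ Q (pairing opposite roots) or √185, √51 ∈ Q (other pairings), all impossible. Hence [Q(γ):Q] = 4 = [Q(√185, √51):Q], so Q(γ) = Q(√185, √51).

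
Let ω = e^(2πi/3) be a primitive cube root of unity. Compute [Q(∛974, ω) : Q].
[Q(∛974, ω) : Q] = 6

[Q(∛974):Q] = 3 (min poly x^3 - 974, irreducible since 974 is not a perfect cube). [Q(ω):Q] = 2 (min poly x^2 + x + 1). Since Q(∛974) ⊂ R and ω ∉ R, we have ω ∉ Q(∛974), so x^2 + x + 1 remains irreducible over Q(∛974) and [Q(∛974, ω) : Q(∛974)] = 2. By the tower law, [Q(∛974, ω) : Q] = 3 · 2 = 6. (In fact Q(∛974, ω) is the splitting field of x^3 - 974 over Q.)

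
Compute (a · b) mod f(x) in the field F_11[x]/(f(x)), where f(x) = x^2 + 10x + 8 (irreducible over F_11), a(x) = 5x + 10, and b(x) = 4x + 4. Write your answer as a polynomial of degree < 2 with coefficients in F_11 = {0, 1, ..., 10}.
a · b ≡ 3x + 1 (mod f(x))

Multiply in F_11[x]: a(x)·b(x) = (5x + 10)·(4x + 4) = 9x^2 + 5x + 7. This has degree ≥ 2, so divide by f(x) over F_11: 9x^2 + 5x + 7 = (9)·(x^2 + 10x + 8) + (3x + 1). Hence a·b ≡ 3x + 1 (mod f). (F_11[x]/(f) is a field with 11^2 = 121 elements since f is irreducible of degree 2.)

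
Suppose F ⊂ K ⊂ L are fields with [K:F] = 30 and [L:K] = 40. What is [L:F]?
[L:F] = 1200

The tower law says that for any tower of field extensions F ⊂ K ⊂ L with finite degrees, [L:F] = [L:K] · [K:F]. Here this gives [L:F] = 40 · 30 = 1200.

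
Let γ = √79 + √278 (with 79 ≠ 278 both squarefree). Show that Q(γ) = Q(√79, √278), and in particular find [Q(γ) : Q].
[Q(γ) : Q] = 4 (equivalently, Q(γ) = Q(√79, √278))

Obviously Q(γ) ⊆ Q(√79, √278), and [Q(√79, √278):Q] = 4 (since 79, 278 are distinct squarefree integers > 1 with 21962 not a perfect square). To show equality we compute the minimal polynomial of γ. From γ = √79 + √278: γ^2 = 79 + 2√(21962) + 278 = 357 + 2√(21962), so γ^2 - 357 = 2√(21962); squaring, (γ^2 - 357)^2 = 4·21962, i.e. γ^4 - 714γ^2 + 127449 - 87848 = 0, i.e. γ^4 - 714γ^2 + 39601 = 0. So γ is a root of x^4 - 714x^2 + 39601. This polynomial is irreducible over Q: it has no rational root (each ±√79 ± √278 is irrational), and any factorization into two quadratics over Q would force √(21962) ∈ Q (pairing opposite roots) or √79, √278 ∈ Q (other pairings), all impossible. Hence [Q(γ):Q] = 4 = [Q(√79, √278):Q], so Q(γ) = Q(√79, √278).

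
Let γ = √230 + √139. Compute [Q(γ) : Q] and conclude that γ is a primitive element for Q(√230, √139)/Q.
[Q(γ) : Q] = 4 (equivalently, Q(γ) = Q(√230, √139))

Obviously Q(γ) ⊆ Q(√230, √139), and [Q(√230, √139):Q] = 4 (since 230, 139 are distinct squarefree integers > 1 with 31970 not a perfect square). To show equality we compute the minimal polynomial of γ. From γ = √230 + √139: γ^2 = 230 + 2√(31970) + 139 = 369 + 2√(31970), so γ^2 - 369 = 2√(31970); squaring, (γ^2 - 369)^2 = 4·31970, i.e. γ^4 - 738γ^2 + 136161 - 127880 = 0, i.e. γ^4 - 738γ^2 + 8281 = 0. So γ is a root of x^4 - 738x^2 + 8281. This polynomial is irreducible over Q: it has no rational root (each ±√230 ± √139 is irrational), and any factorization into two quadratics over Q would force √(31970) ∈ Q (pairing opposite roots) or √230, √139 ∈ Q (other pairings), all impossible. Hence [Q(γ):Q] = 4 = [Q(√230, √139):Q], so Q(γ) = Q(√230, √139).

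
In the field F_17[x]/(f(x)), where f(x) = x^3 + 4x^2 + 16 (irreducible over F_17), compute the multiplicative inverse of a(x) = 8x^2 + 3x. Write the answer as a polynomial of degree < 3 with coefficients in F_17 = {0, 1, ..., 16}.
a(x)^(-1) ≡ 9x^2 + 3x + 10 (mod f(x))

Since f is irreducible over F_17, F_17[x]/(f) is a field and a(x) ≠ 0 has an inverse. Apply the extended Euclidean algorithm to f(x) and a(x) in F_17[x]: f(x) = (15x + 14)·a(x) + (9x + 16);  a(x) = (16x + 4)·(9x + 16) + (4). The last nonzero remainder is the constant 4 = gcd(f, a) in F_17. Back-substituting through the division chain expresses 4 = s(x)·a(x) + t(x)·f(x) with s(x) ≡ 2x^2 + 12x + 6 (mod f), so (2x^2 + 12x + 6)·a(x) ≡ 4 (mod f). Multiplying by 4^(-1) ≡ 13 in F_17 gives a(x)^(-1) ≡ 13·(2x^2 + 12x + 6) ≡ 9x^2 + 3x + 10 (mod f). Check: (8x^2 + 3x)·(9x^2 + 3x + 10) = 4x^4 + 4x^2 + 13x ≡ 1 (mod x^3 + 4x^2 + 16).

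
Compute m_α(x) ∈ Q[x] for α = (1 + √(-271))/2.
m_α(x) = x^2 - x + 68

From 2α - 1 = √(-271), squaring gives (2α - 1)^2 = -271, i.e. 4α^2 - 4α + 1 = -271, so α^2 - α + (1 + 271)/4 = 0. Since -271 ≡ 1 (mod 4), (1 + 271)/4 = 68 ∈ Z. The polynomial x^2 - x + 68 has discriminant 1 - 4·(68) = -271, which is not a perfect square in Q (d = -271 is squarefree and ≠ 1), so x^2 - x + 68 is irreducible over Q. It is the minimal polynomial of α.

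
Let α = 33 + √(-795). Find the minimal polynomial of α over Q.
m_α(x) = x^2 - 66x + 1884

From α - 33 = √(-795), squaring gives (α - 33)^2 = -795, i.e. α^2 - 66α + 1089 = -795, so α^2 - 66α + 1884 = 0. The discriminant of x^2 - 66x + 1884 is (-66)^2 - 4·(1884) = 4356 - 7536 = -3180, and 4·(-795) is not a perfect square in Q since -795 is squarefree and ≠ 1. Hence x^2 - 66x + 1884 is irreducible over Q and is the minimal polynomial of α.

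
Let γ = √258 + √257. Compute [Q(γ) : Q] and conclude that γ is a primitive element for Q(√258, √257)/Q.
[Q(γ) : Q] = 4 (equivalently, Q(γ) = Q(√258, √257))

Obviously Q(γ) ⊆ Q(√258, √257), and [Q(√258, √257):Q] = 4 (since 258, 257 are distinct squarefree integers > 1 with 66306 not a perfect square). To show equality we compute the minimal polynomial of γ. From γ = √258 + √257: γ^2 = 258 + 2√(66306) + 257 = 515 + 2√(66306), so γ^2 - 515 = 2√(66306); squaring, (γ^2 - 515)^2 = 4·66306, i.e. γ^4 - 1030γ^2 + 265225 - 265224 = 0, i.e. γ^4 - 1030γ^2 + 1 = 0. So γ is a root of x^4 - 1030x^2 + 1. This polynomial is irreducible over Q: it has no rational root (each ±√258 ± √257 is irrational), and any factorization into two quadratics over Q would force √(66306) ∈ Q (pairing opposite roots) or √258, √257 ∈ Q (other pairings), all impossible. Hence [Q(γ):Q] = 4 = [Q(√258, √257):Q], so Q(γ) = Q(√258, √257).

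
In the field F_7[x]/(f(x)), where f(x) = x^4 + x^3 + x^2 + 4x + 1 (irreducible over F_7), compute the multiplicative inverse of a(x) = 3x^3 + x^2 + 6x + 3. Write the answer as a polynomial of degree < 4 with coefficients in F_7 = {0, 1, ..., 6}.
a(x)^(-1) ≡ 5x^3 + 6x + 3 (mod f(x))

Since f is irreducible over F_7, F_7[x]/(f) is a field and a(x) ≠ 0 has an inverse. Apply the extended Euclidean algorithm to f(x) and a(x) in F_7[x]: f(x) = (5x + 1)·a(x) + (5x^2 + 4x + 5);  a(x) = (2x)·(5x^2 + 4x + 5) + (3x + 3);  (5x^2 + 4x + 5) = (4x + 2)·(3x + 3) + (6). The last nonzero remainder is the constant 6 = gcd(f, a) in F_7. Back-substituting through the division chain expresses 6 = s(x)·a(x) + t(x)·f(x) with s(x) ≡ 2x^3 + x + 4 (mod f), so (2x^3 + x + 4)·a(x) ≡ 6 (mod f). Multiplying by 6^(-1) ≡ 6 in F_7 gives a(x)^(-1) ≡ 6·(2x^3 + x + 4) ≡ 5x^3 + 6x + 3 (mod f). Check: (3x^3 + x^2 + 6x + 3)·(5x^3 + 6x + 3) = x^6 + 5x^5 + 6x^4 + 2x^3 + 4x^2 + x + 2 ≡ 1 (mod x^4 + x^3 + x^2 + 4x + 1).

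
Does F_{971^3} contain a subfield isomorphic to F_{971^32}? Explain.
No: F_{971^32} is not a subfield of F_{971^3}

F_{p^m} embeds in F_{p^n} iff m | n. Here 32 ∤ 3 (since 3 = 0·32 + 3 with remainder 3 ≠ 0), so F_{971^32} is not a subfield of F_{971^3}. Equivalently: if it were, the tower law would give 32 = [F_{971^32}:F_971] dividing [F_{971^3}:F_971] = 3, contradiction.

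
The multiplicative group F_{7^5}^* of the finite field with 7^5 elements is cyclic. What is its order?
|F_{7^5}^*| = 16806

F_{7^5} has 7^5 = 16807 elements; its multiplicative group consists of all nonzero elements, so |F_{7^5}^*| = 16807 - 1 = 16806. (It is cyclic since any finite subgroup of the multiplicative group of a field is cyclic.)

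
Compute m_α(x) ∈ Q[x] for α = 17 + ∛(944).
m_α(x) = x^3 - 51x^2 + 867x - 5857

Set β = α - 17 = ∛(944), so β^3 = 944. Then (α - 17)^3 - 944 = 0, i.e. α is a root of g(x) = (x - 17)^3 - 944 = x^3 - 51x^2 + 867x - 5857. Since g(x) = h(x - 17) where h(x) = x^3 - 944, and h is irreducible over Q (because 944 is not a perfect cube, so h has no rational root, and a monic cubic with no rational root is irreducible), g is also irreducible (irreducibility is preserved under the substitution x → x - 17). Hence m_α(x) = x^3 - 51x^2 + 867x - 5857.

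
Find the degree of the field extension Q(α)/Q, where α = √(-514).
[Q(α):Q] = 2

[Q(α):Q] equals the degree of the minimal polynomial of α. Here α^2 = -514 and x^2 + 514 is irreducible (d = -514 is squarefree, ≠ 1, hence not a square), so deg(m_α) = 2. Thus [Q(α):Q] = 2.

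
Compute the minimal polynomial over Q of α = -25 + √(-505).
m_α(x) = x^2 + 50x + 1130

From α + 25 = √(-505), squaring gives (α + 25)^2 = -505, i.e. α^2 + 50α + 625 = -505, so α^2 + 50α + 1130 = 0. The discriminant of x^2 + 50x + 1130 is (50)^2 - 4·(1130) = 2500 - 4520 = -2020, and 4·(-505) is not a perfect square in Q since -505 is squarefree and ≠ 1. Hence x^2 + 50x + 1130 is irreducible over Q and is the minimal polynomial of α.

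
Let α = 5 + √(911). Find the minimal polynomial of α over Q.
m_α(x) = x^2 - 10x - 886

From α - 5 = √(911), squaring gives (α - 5)^2 = 911, i.e. α^2 - 10α + 25 = 911, so α^2 - 10α - 886 = 0. The discriminant of x^2 - 10x - 886 is (-10)^2 - 4·(-886) = 100 + 3544 = 3644, and 4·(911) is not a perfect square in Q since 911 is squarefree and ≠ 1. Hence x^2 - 10x - 886 is irreducible over Q and is the minimal polynomial of α.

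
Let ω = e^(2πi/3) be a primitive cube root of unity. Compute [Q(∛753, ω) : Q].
[Q(∛753, ω) : Q] = 6

[Q(∛753):Q] = 3 (min poly x^3 - 753, irreducible since 753 is not a perfect cube). [Q(ω):Q] = 2 (min poly x^2 + x + 1). Since Q(∛753) ⊂ R and ω ∉ R, we have ω ∉ Q(∛753), so x^2 + x + 1 remains irreducible over Q(∛753) and [Q(∛753, ω) : Q(∛753)] = 2. By the tower law, [Q(∛753, ω) : Q] = 3 · 2 = 6. (In fact Q(∛753, ω) is the splitting field of x^3 - 753 over Q.)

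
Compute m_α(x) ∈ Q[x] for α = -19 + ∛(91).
m_α(x) = x^3 + 57x^2 + 1083x + 6768

Set β = α + 19 = ∛(91), so β^3 = 91. Then (α + 19)^3 - 91 = 0, i.e. α is a root of g(x) = (x + 19)^3 - 91 = x^3 + 57x^2 + 1083x + 6768. Since g(x) = h(x + 19) where h(x) = x^3 - 91, and h is irreducible over Q (because 91 is not a perfect cube, so h has no rational root, and a monic cubic with no rational root is irreducible), g is also irreducible (irreducibility is preserved under the substitution x → x + 19). Hence m_α(x) = x^3 + 57x^2 + 1083x + 6768.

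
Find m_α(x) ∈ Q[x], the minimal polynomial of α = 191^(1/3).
m_α(x) = x^3 - 191

α satisfies α^3 = 191, so x^3 - 191 annihilates α. By the rational root test, a rational root p/q (in lowest terms) of x^3 - 191 would satisfy p^3 = 191 q^3, forcing q = 1 and p^3 = 191; but 191 is not a perfect cube, contradiction. A monic cubic over Q with no rational root is irreducible (any nontrivial factorization would include a linear factor). Hence x^3 - 191 is the minimal polynomial of α, and in particular [Q(α):Q] = 3.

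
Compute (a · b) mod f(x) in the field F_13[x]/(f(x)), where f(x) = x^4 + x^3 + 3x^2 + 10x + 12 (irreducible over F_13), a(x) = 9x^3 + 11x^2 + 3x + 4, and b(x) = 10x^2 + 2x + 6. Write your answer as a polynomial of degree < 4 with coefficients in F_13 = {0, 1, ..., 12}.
a · b ≡ 6x^3 + 8x^2 + 9x + 10 (mod f(x))

Multiply in F_13[x]: a(x)·b(x) = (9x^3 + 11x^2 + 3x + 4)·(10x^2 + 2x + 6) = 12x^5 + 11x^4 + 2x^3 + 8x^2 + 11. This has degree ≥ 4, so divide by f(x) over F_13: 12x^5 + 11x^4 + 2x^3 + 8x^2 + 11 = (12x + 12)·(x^4 + x^3 + 3x^2 + 10x + 12) + (6x^3 + 8x^2 + 9x + 10). Hence a·b ≡ 6x^3 + 8x^2 + 9x + 10 (mod f). (F_13[x]/(f) is a field with 13^4 = 28561 elements since f is irreducible of degree 4.)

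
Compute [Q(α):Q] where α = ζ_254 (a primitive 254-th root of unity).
[Q(α):Q] = 126

The minimal polynomial of ζ_254 over Q is the 254-th cyclotomic polynomial Φ_254(x), which is irreducible over Q and has degree φ(254) = 126. Hence [Q(α):Q] = φ(254) = 126.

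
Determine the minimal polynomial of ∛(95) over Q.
m_α(x) = x^3 - 95

α satisfies α^3 = 95, so x^3 - 95 annihilates α. By the rational root test, a rational root p/q (in lowest terms) of x^3 - 95 would satisfy p^3 = 95 q^3, forcing q = 1 and p^3 = 95; but 95 is not a perfect cube, contradiction. A monic cubic over Q with no rational root is irreducible (any nontrivial factorization would include a linear factor). Hence x^3 - 95 is the minimal polynomial of α, and in particular [Q(α):Q] = 3.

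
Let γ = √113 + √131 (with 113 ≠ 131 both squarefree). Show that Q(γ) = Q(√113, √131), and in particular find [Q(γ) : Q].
[Q(γ) : Q] = 4 (equivalently, Q(γ) = Q(√113, √131))

Obviously Q(γ) ⊆ Q(√113, √131), and [Q(√113, √131):Q] = 4 (since 113, 131 are distinct squarefree integers > 1 with 14803 not a perfect square). To show equality we compute the minimal polynomial of γ. From γ = √113 + √131: γ^2 = 113 + 2√(14803) + 131 = 244 + 2√(14803), so γ^2 - 244 = 2√(14803); squaring, (γ^2 - 244)^2 = 4·14803, i.e. γ^4 - 488γ^2 + 59536 - 59212 = 0, i.e. γ^4 - 488γ^2 + 324 = 0. So γ is a root of x^4 - 488x^2 + 324. This polynomial is irreducible over Q: it has no rational root (each ±√113 ± √131 is irrational), and any factorization into two quadratics over Q would force √(14803) ∈ Q (pairing opposite roots) or √113, √131 ∈ Q (other pairings), all impossible. Hence [Q(γ):Q] = 4 = [Q(√113, √131):Q], so Q(γ) = Q(√113, √131).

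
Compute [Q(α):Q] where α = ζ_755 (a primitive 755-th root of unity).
[Q(α):Q] = 600

The minimal polynomial of ζ_755 over Q is the 755-th cyclotomic polynomial Φ_755(x), which is irreducible over Q and has degree φ(755) = 600. Hence [Q(α):Q] = φ(755) = 600.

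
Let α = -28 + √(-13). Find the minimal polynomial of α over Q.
m_α(x) = x^2 + 56x + 797

From α + 28 = √(-13), squaring gives (α + 28)^2 = -13, i.e. α^2 + 56α + 784 = -13, so α^2 + 56α + 797 = 0. The discriminant of x^2 + 56x + 797 is (56)^2 - 4·(797) = 3136 - 3188 = -52, and 4·(-13) is not a perfect square in Q since -13 is squarefree and ≠ 1. Hence x^2 + 56x + 797 is irreducible over Q and is the minimal polynomial of α.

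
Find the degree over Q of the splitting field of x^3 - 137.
[K : Q] = 6

The roots of x^3 - 137 are ∛137, ω∛137, ω^2∛137 where ω = e^(2πi/3) is a primitive cube root of unity, so K = Q(∛137, ω). Now [Q(∛137):Q] = 3 (since 137 is not a perfect cube, x^3 - 137 is irreducible) and [Q(ω):Q] = 2. Both 2 and 3 divide [K:Q], and [K:Q] ≤ 3·2 = 6, so [K:Q] = 6. (Equivalently: Q(∛137) ⊂ R but ω ∉ R, so [K : Q(∛137)] = 2.)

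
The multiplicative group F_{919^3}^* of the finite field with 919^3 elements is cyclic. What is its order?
|F_{919^3}^*| = 776151558

F_{919^3} has 919^3 = 776151559 elements; its multiplicative group consists of all nonzero elements, so |F_{919^3}^*| = 776151559 - 1 = 776151558. (It is cyclic since any finite subgroup of the multiplicative group of a field is cyclic.)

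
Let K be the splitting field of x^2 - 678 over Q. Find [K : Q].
[K : Q] = 2

f(x) = x^2 - 678 factors as (x - √678)(x + √678). The splitting field is K = Q(√678). Since 678 is squarefree and > 1, it is not a perfect square, so x^2 - 678 is irreducible over Q and [Q(√678) : Q] = 2. Hence [K : Q] = 2.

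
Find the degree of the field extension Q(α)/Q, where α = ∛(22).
[Q(α):Q] = 3

The minimal polynomial of α is x^3 - 22, irreducible over Q since 22 is not a perfect cube (so x^3 - 22 has no rational root). Hence [Q(α):Q] = deg(m_α) = 3.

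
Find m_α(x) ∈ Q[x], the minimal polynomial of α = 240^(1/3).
m_α(x) = x^3 - 240

α satisfies α^3 = 240, so x^3 - 240 annihilates α. By the rational root test, a rational root p/q (in lowest terms) of x^3 - 240 would satisfy p^3 = 240 q^3, forcing q = 1 and p^3 = 240; but 240 is not a perfect cube, contradiction. A monic cubic over Q with no rational root is irreducible (any nontrivial factorization would include a linear factor). Hence x^3 - 240 is the minimal polynomial of α, and in particular [Q(α):Q] = 3.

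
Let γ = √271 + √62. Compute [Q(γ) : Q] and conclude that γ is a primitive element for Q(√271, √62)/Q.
[Q(γ) : Q] = 4 (equivalently, Q(γ) = Q(√271, √62))

Obviously Q(γ) ⊆ Q(√271, √62), and [Q(√271, √62):Q] = 4 (since 271, 62 are distinct squarefree integers > 1 with 16802 not a perfect square). To show equality we compute the minimal polynomial of γ. From γ = √271 + √62: γ^2 = 271 + 2√(16802) + 62 = 333 + 2√(16802), so γ^2 - 333 = 2√(16802); squaring, (γ^2 - 333)^2 = 4·16802, i.e. γ^4 - 666γ^2 + 110889 - 67208 = 0, i.e. γ^4 - 666γ^2 + 43681 = 0. So γ is a root of x^4 - 666x^2 + 43681. This polynomial is irreducible over Q: it has no rational root (each ±√271 ± √62 is irrational), and any factorization into two quadratics over Q would force √(16802) ∈ Q (pairing opposite roots) or √271, √62 ∈ Q (other pairings), all impossible. Hence [Q(γ):Q] = 4 = [Q(√271, √62):Q], so Q(γ) = Q(√271, √62).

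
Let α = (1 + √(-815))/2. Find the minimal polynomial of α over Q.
m_α(x) = x^2 - x + 204

From 2α - 1 = √(-815), squaring gives (2α - 1)^2 = -815, i.e. 4α^2 - 4α + 1 = -815, so α^2 - α + (1 + 815)/4 = 0. Since -815 ≡ 1 (mod 4), (1 + 815)/4 = 204 ∈ Z. The polynomial x^2 - x + 204 has discriminant 1 - 4·(204) = -815, which is not a perfect square in Q (d = -815 is squarefree and ≠ 1), so x^2 - x + 204 is irreducible over Q. It is the minimal polynomial of α.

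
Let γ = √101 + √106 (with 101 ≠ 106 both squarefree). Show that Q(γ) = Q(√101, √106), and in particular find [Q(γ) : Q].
[Q(γ) : Q] = 4 (equivalently, Q(γ) = Q(√101, √106))

Obviously Q(γ) ⊆ Q(√101, √106), and [Q(√101, √106):Q] = 4 (since 101, 106 are distinct squarefree integers > 1 with 10706 not a perfect square). To show equality we compute the minimal polynomial of γ. From γ = √101 + √106: γ^2 = 101 + 2√(10706) + 106 = 207 + 2√(10706), so γ^2 - 207 = 2√(10706); squaring, (γ^2 - 207)^2 = 4·10706, i.e. γ^4 - 414γ^2 + 42849 - 42824 = 0, i.e. γ^4 - 414γ^2 + 25 = 0. So γ is a root of x^4 - 414x^2 + 25. This polynomial is irreducible over Q: it has no rational root (each ±√101 ± √106 is irrational), and any factorization into two quadratics over Q would force √(10706) ∈ Q (pairing opposite roots) or √101, √106 ∈ Q (other pairings), all impossible. Hence [Q(γ):Q] = 4 = [Q(√101, √106):Q], so Q(γ) = Q(√101, √106).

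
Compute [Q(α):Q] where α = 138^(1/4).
[Q(α):Q] = 4

α is a root of x^4 - 138. By Eisenstein's criterion at the prime p = 2 (which divides the constant term 138 but p^2 = 4 does not, since 138 is squarefree), x^4 - 138 is irreducible over Q. Hence [Q(α):Q] = 4.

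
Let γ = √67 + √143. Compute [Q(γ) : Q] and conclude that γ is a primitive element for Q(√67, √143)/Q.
[Q(γ) : Q] = 4 (equivalently, Q(γ) = Q(√67, √143))

Obviously Q(γ) ⊆ Q(√67, √143), and [Q(√67, √143):Q] = 4 (since 67, 143 are distinct squarefree integers > 1 with 9581 not a perfect square). To show equality we compute the minimal polynomial of γ. From γ = √67 + √143: γ^2 = 67 + 2√(9581) + 143 = 210 + 2√(9581), so γ^2 - 210 = 2√(9581); squaring, (γ^2 - 210)^2 = 4·9581, i.e. γ^4 - 420γ^2 + 44100 - 38324 = 0, i.e. γ^4 - 420γ^2 + 5776 = 0. So γ is a root of x^4 - 420x^2 + 5776. This polynomial is irreducible over Q: it has no rational root (each ±√67 ± √143 is irrational), and any factorization into two quadratics over Q would force √(9581) ∈ Q (pairing opposite roots) or √67, √143 ∈ Q (other pairings), all impossible. Hence [Q(γ):Q] = 4 = [Q(√67, √143):Q], so Q(γ) = Q(√67, √143).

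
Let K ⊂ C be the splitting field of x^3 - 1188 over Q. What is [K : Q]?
[K : Q] = 6

The roots of x^3 - 1188 are ∛1188, ω∛1188, ω^2∛1188 where ω = e^(2πi/3) is a primitive cube root of unity, so K = Q(∛1188, ω). Now [Q(∛1188):Q] = 3 (since 1188 is not a perfect cube, x^3 - 1188 is irreducible) and [Q(ω):Q] = 2. Both 2 and 3 divide [K:Q], and [K:Q] ≤ 3·2 = 6, so [K:Q] = 6. (Equivalently: Q(∛1188) ⊂ R but ω ∉ R, so [K : Q(∛1188)] = 2.)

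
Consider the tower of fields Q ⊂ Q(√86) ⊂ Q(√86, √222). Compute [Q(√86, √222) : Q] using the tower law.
[Q(√86, √222) : Q] = 4

[Q(√86):Q] = 2 (min poly x^2 - 86, irreducible since 86 is squarefree > 1). For the top step, suppose √222 ∈ Q(√86), say √222 = c + d√86 with c, d ∈ Q. Squaring: 222 = c^2 + 86d^2 + 2cd√86. Since √86 ∉ Q this forces 2cd = 0. If d = 0 then √222 = c ∈ Q, contradicting 222 squarefree > 1. If c = 0 then 222 = 86d^2, so 86·222 = (86d)^2 is a perfect square in Q — but 86·222 = 19092 is not a perfect square (since 86 and 222 are distinct squarefree integers). Contradiction. Hence √222 ∉ Q(√86), so x^2 - 222 stays irreducible over Q(√86) and [Q(√86, √222) : Q(√86)] = 2. By the tower law, [Q(√86, √222) : Q] = 2 · 2 = 4.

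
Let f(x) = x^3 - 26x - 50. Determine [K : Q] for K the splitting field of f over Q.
[K : Q] = 6

By the rational root test, any rational root of the monic integer polynomial f(x) = x^3 - 26x - 50 must be an integer dividing the constant term -50, i.e. one of ±{1, 2, 5, 10, 25, 50}. Evaluating: f(1) = -75, f(-1) = -25, f(2) = -94, f(-2) = -6, f(5) = -55, f(-5) = -45, f(10) = 690, f(-10) = -790, f(25) = 14925, f(-25) = -15025, f(50) = 123650, f(-50) = -123750; none is 0, so f has no rational root and is therefore irreducible over Q (a cubic with no linear factor over a field is irreducible). For an irreducible cubic, the Galois group is A_3 or S_3 according as the discriminant disc(f) = -4a^3 - 27b^2 = -4·(-26)^3 - 27·(-50)^2 = 2804 is or is not a square in Q. Here disc(f) = 2804 is not a perfect square in Q, so the Galois group of f over Q is not contained in A_3 and must be all of S_3. The splitting field has degree |S_3| = 6 over Q, so [K : Q] = 6.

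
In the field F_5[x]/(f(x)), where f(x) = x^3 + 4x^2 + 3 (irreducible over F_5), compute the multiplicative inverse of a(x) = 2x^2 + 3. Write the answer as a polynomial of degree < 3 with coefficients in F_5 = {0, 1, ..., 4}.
a(x)^(-1) ≡ x^2 + 2x + 3 (mod f(x))

Since f is irreducible over F_5, F_5[x]/(f) is a field and a(x) ≠ 0 has an inverse. Apply the extended Euclidean algorithm to f(x) and a(x) in F_5[x]: f(x) = (3x + 2)·a(x) + (x + 2);  a(x) = (2x + 1)·(x + 2) + (1). The last nonzero remainder is the constant 1 = gcd(f, a) in F_5. Back-substituting through the division chain expresses 1 = s(x)·a(x) + t(x)·f(x) with s(x) ≡ x^2 + 2x + 3 (mod f), so a(x)^(-1) ≡ s(x) = x^2 + 2x + 3 (mod f). Check: (2x^2 + 3)·(x^2 + 2x + 3) = 2x^4 + 4x^3 + 4x^2 + x + 4 ≡ 1 (mod x^3 + 4x^2 + 3).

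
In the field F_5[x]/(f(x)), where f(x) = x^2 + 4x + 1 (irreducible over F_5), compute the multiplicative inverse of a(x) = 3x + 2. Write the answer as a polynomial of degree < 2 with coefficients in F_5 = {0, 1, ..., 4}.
a(x)^(-1) ≡ 3x (mod f(x))

Since f is irreducible over F_5, F_5[x]/(f) is a field and a(x) ≠ 0 has an inverse. Apply the extended Euclidean algorithm to f(x) and a(x) in F_5[x]: f(x) = (2x)·a(x) + (1). The last nonzero remainder is the constant 1 = gcd(f, a) in F_5. Back-substituting through the division chain expresses 1 = s(x)·a(x) + t(x)·f(x) with s(x) ≡ 3x (mod f), so a(x)^(-1) ≡ s(x) = 3x (mod f). Check: (3x + 2)·(3x) = 4x^2 + x ≡ 1 (mod x^2 + 4x + 1).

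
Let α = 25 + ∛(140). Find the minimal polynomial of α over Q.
m_α(x) = x^3 - 75x^2 + 1875x - 15765

Set β = α - 25 = ∛(140), so β^3 = 140. Then (α - 25)^3 - 140 = 0, i.e. α is a root of g(x) = (x - 25)^3 - 140 = x^3 - 75x^2 + 1875x - 15765. Since g(x) = h(x - 25) where h(x) = x^3 - 140, and h is irreducible over Q (because 140 is not a perfect cube, so h has no rational root, and a monic cubic with no rational root is irreducible), g is also irreducible (irreducibility is preserved under the substitution x → x - 25). Hence m_α(x) = x^3 - 75x^2 + 1875x - 15765.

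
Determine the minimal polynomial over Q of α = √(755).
m_α(x) = x^2 - 755

α satisfies α^2 - 755 = 0, so x^2 - 755 annihilates α. Since d = 755 is squarefree and ≠ 1, it is not a perfect square in Q, so x^2 - 755 has no rational root and is therefore irreducible over Q (a degree-2 polynomial over a field is irreducible iff it has no root). Hence m_α(x) = x^2 - 755.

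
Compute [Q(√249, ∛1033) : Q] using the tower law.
[Q(√249, ∛1033) : Q] = 6

Let L = Q(√249, ∛1033). Since Q(√249) ⊂ L and [Q(√249):Q] = 2, the tower law gives 2 | [L:Q]. Likewise Q(∛1033) ⊂ L with [Q(∛1033):Q] = 3 (because 1033 is not a perfect cube), so 3 | [L:Q]. As gcd(2,3) = 1, [L:Q] is divisible by 6. Conversely L is generated over Q by √249 and ∛1033, so [L:Q] ≤ 2·3 = 6. Therefore [Q(√249, ∛1033) : Q] = 6.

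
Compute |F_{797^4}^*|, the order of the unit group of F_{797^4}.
|F_{797^4}^*| = 403490473680

F_{797^4} has 797^4 = 403490473681 elements; its multiplicative group consists of all nonzero elements, so |F_{797^4}^*| = 403490473681 - 1 = 403490473680. (It is cyclic since any finite subgroup of the multiplicative group of a field is cyclic.)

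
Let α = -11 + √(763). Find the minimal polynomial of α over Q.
m_α(x) = x^2 + 22x - 642

From α + 11 = √(763), squaring gives (α + 11)^2 = 763, i.e. α^2 + 22α + 121 = 763, so α^2 + 22α - 642 = 0. The discriminant of x^2 + 22x - 642 is (22)^2 - 4·(-642) = 484 + 2568 = 3052, and 4·(763) is not a perfect square in Q since 763 is squarefree and ≠ 1. Hence x^2 + 22x - 642 is irreducible over Q and is the minimal polynomial of α.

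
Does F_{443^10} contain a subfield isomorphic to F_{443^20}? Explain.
No: F_{443^20} is not a subfield of F_{443^10}

F_{p^m} embeds in F_{p^n} iff m | n. Here 20 ∤ 10 (since 10 = 0·20 + 10 with remainder 10 ≠ 0), so F_{443^20} is not a subfield of F_{443^10}. Equivalently: if it were, the tower law would give 20 = [F_{443^20}:F_443] dividing [F_{443^10}:F_443] = 10, contradiction.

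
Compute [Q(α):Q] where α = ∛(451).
[Q(α):Q] = 3

The minimal polynomial of α is x^3 - 451, irreducible over Q since 451 is not a perfect cube (so x^3 - 451 has no rational root). Hence [Q(α):Q] = deg(m_α) = 3.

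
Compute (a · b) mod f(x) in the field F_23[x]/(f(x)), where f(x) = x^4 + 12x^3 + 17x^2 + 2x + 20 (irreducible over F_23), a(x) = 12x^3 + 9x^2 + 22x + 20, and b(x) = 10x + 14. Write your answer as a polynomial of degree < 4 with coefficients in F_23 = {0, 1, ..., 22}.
a · b ≡ 14x^3 + 8x^2 + 15x + 19 (mod f(x))

Multiply in F_23[x]: a(x)·b(x) = (12x^3 + 9x^2 + 22x + 20)·(10x + 14) = 5x^4 + 5x^3 + x^2 + 2x + 4. This has degree ≥ 4, so divide by f(x) over F_23: 5x^4 + 5x^3 + x^2 + 2x + 4 = (5)·(x^4 + 12x^3 + 17x^2 + 2x + 20) + (14x^3 + 8x^2 + 15x + 19). Hence a·b ≡ 14x^3 + 8x^2 + 15x + 19 (mod f). (F_23[x]/(f) is a field with 23^4 = 279841 elements since f is irreducible of degree 4.)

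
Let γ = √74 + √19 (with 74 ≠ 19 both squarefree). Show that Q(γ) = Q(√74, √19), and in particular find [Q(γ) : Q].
[Q(γ) : Q] = 4 (equivalently, Q(γ) = Q(√74, √19))

Obviously Q(γ) ⊆ Q(√74, √19), and [Q(√74, √19):Q] = 4 (since 74, 19 are distinct squarefree integers > 1 with 1406 not a perfect square). To show equality we compute the minimal polynomial of γ. From γ = √74 + √19: γ^2 = 74 + 2√(1406) + 19 = 93 + 2√(1406), so γ^2 - 93 = 2√(1406); squaring, (γ^2 - 93)^2 = 4·1406, i.e. γ^4 - 186γ^2 + 8649 - 5624 = 0, i.e. γ^4 - 186γ^2 + 3025 = 0. So γ is a root of x^4 - 186x^2 + 3025. This polynomial is irreducible over Q: it has no rational root (each ±√74 ± √19 is irrational), and any factorization into two quadratics over Q would force √(1406) ∈ Q (pairing opposite roots) or √74, √19 ∈ Q (other pairings), all impossible. Hence [Q(γ):Q] = 4 = [Q(√74, √19):Q], so Q(γ) = Q(√74, √19).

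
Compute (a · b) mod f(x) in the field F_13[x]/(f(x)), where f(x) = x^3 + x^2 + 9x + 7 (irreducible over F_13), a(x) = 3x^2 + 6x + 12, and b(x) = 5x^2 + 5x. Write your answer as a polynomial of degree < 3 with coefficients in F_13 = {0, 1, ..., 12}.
a · b ≡ 3x^2 + 10x + 11 (mod f(x))

Multiply in F_13[x]: a(x)·b(x) = (3x^2 + 6x + 12)·(5x^2 + 5x) = 2x^4 + 6x^3 + 12x^2 + 8x. This has degree ≥ 3, so divide by f(x) over F_13: 2x^4 + 6x^3 + 12x^2 + 8x = (2x + 4)·(x^3 + x^2 + 9x + 7) + (3x^2 + 10x + 11). Hence a·b ≡ 3x^2 + 10x + 11 (mod f). (F_13[x]/(f) is a field with 13^3 = 2197 elements since f is irreducible of degree 3.)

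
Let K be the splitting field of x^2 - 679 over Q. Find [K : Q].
[K : Q] = 2

f(x) = x^2 - 679 factors as (x - √679)(x + √679). The splitting field is K = Q(√679). Since 679 is squarefree and > 1, it is not a perfect square, so x^2 - 679 is irreducible over Q and [Q(√679) : Q] = 2. Hence [K : Q] = 2.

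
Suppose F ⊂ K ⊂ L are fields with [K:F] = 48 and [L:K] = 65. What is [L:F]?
[L:F] = 3120

The tower law says that for any tower of field extensions F ⊂ K ⊂ L with finite degrees, [L:F] = [L:K] · [K:F]. Here this gives [L:F] = 65 · 48 = 3120.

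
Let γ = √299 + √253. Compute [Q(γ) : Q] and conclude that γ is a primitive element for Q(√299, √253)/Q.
[Q(γ) : Q] = 4 (equivalently, Q(γ) = Q(√299, √253))

Obviously Q(γ) ⊆ Q(√299, √253), and [Q(√299, √253):Q] = 4 (since 299, 253 are distinct squarefree integers > 1 with 75647 not a perfect square). To show equality we compute the minimal polynomial of γ. From γ = √299 + √253: γ^2 = 299 + 2√(75647) + 253 = 552 + 2√(75647), so γ^2 - 552 = 2√(75647); squaring, (γ^2 - 552)^2 = 4·75647, i.e. γ^4 - 1104γ^2 + 304704 - 302588 = 0, i.e. γ^4 - 1104γ^2 + 2116 = 0. So γ is a root of x^4 - 1104x^2 + 2116. This polynomial is irreducible over Q: it has no rational root (each ±√299 ± √253 is irrational), and any factorization into two quadratics over Q would force √(75647) ∈ Q (pairing opposite roots) or √299, √253 ∈ Q (other pairings), all impossible. Hence [Q(γ):Q] = 4 = [Q(√299, √253):Q], so Q(γ) = Q(√299, √253).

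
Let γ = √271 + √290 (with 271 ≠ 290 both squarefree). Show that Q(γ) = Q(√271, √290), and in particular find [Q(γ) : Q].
[Q(γ) : Q] = 4 (equivalently, Q(γ) = Q(√271, √290))

Obviously Q(γ) ⊆ Q(√271, √290), and [Q(√271, √290):Q] = 4 (since 271, 290 are distinct squarefree integers > 1 with 78590 not a perfect square). To show equality we compute the minimal polynomial of γ. From γ = √271 + √290: γ^2 = 271 + 2√(78590) + 290 = 561 + 2√(78590), so γ^2 - 561 = 2√(78590); squaring, (γ^2 - 561)^2 = 4·78590, i.e. γ^4 - 1122γ^2 + 314721 - 314360 = 0, i.e. γ^4 - 1122γ^2 + 361 = 0. So γ is a root of x^4 - 1122x^2 + 361. This polynomial is irreducible over Q: it has no rational root (each ±√271 ± √290 is irrational), and any factorization into two quadratics over Q would force √(78590) ∈ Q (pairing opposite roots) or √271, √290 ∈ Q (other pairings), all impossible. Hence [Q(γ):Q] = 4 = [Q(√271, √290):Q], so Q(γ) = Q(√271, √290).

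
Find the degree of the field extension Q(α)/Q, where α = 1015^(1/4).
[Q(α):Q] = 4

α is a root of x^4 - 1015. By Eisenstein's criterion at the prime p = 5 (which divides the constant term 1015 but p^2 = 25 does not, since 1015 is squarefree), x^4 - 1015 is irreducible over Q. Hence [Q(α):Q] = 4.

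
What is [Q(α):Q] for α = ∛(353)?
[Q(α):Q] = 3

The minimal polynomial of α is x^3 - 353, irreducible over Q since 353 is not a perfect cube (so x^3 - 353 has no rational root). Hence [Q(α):Q] = deg(m_α) = 3.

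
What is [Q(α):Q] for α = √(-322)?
[Q(α):Q] = 2

[Q(α):Q] equals the degree of the minimal polynomial of α. Here α^2 = -322 and x^2 + 322 is irreducible (d = -322 is squarefree, ≠ 1, hence not a square), so deg(m_α) = 2. Thus [Q(α):Q] = 2.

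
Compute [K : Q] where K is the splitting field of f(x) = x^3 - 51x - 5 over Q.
[K : Q] = 6

By the rational root test, any rational root of the monic integer polynomial f(x) = x^3 - 51x - 5 must be an integer dividing the constant term -5, i.e. one of ±{1, 5}. Evaluating: f(1) = -55, f(-1) = 45, f(5) = -135, f(-5) = 125; none is 0, so f has no rational root and is therefore irreducible over Q (a cubic with no linear factor over a field is irreducible). For an irreducible cubic, the Galois group is A_3 or S_3 according as the discriminant disc(f) = -4a^3 - 27b^2 = -4·(-51)^3 - 27·(-5)^2 = 529929 is or is not a square in Q. Here disc(f) = 529929 is not a perfect square in Q, so the Galois group of f over Q is not contained in A_3 and must be all of S_3. The splitting field has degree |S_3| = 6 over Q, so [K : Q] = 6.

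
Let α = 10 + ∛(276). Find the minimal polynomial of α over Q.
m_α(x) = x^3 - 30x^2 + 300x - 1276

Set β = α - 10 = ∛(276), so β^3 = 276. Then (α - 10)^3 - 276 = 0, i.e. α is a root of g(x) = (x - 10)^3 - 276 = x^3 - 30x^2 + 300x - 1276. Since g(x) = h(x - 10) where h(x) = x^3 - 276, and h is irreducible over Q (because 276 is not a perfect cube, so h has no rational root, and a monic cubic with no rational root is irreducible), g is also irreducible (irreducibility is preserved under the substitution x → x - 10). Hence m_α(x) = x^3 - 30x^2 + 300x - 1276.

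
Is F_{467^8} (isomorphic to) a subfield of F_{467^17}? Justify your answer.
No: F_{467^8} is not a subfield of F_{467^17}

F_{p^m} embeds in F_{p^n} iff m | n. Here 8 ∤ 17 (since 17 = 2·8 + 1 with remainder 1 ≠ 0), so F_{467^8} is not a subfield of F_{467^17}. Equivalently: if it were, the tower law would give 8 = [F_{467^8}:F_467] dividing [F_{467^17}:F_467] = 17, contradiction.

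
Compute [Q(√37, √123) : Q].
[Q(√37, √123) : Q] = 4

[Q(√37):Q] = 2 (min poly x^2 - 37, irreducible since 37 is squarefree > 1). For the top step, suppose √123 ∈ Q(√37), say √123 = c + d√37 with c, d ∈ Q. Squaring: 123 = c^2 + 37d^2 + 2cd√37. Since √37 ∉ Q this forces 2cd = 0. If d = 0 then √123 = c ∈ Q, contradicting 123 squarefree > 1. If c = 0 then 123 = 37d^2, so 37·123 = (37d)^2 is a perfect square in Q — but 37·123 = 4551 is not a perfect square (since 37 and 123 are distinct squarefree integers). Contradiction. Hence √123 ∉ Q(√37), so x^2 - 123 stays irreducible over Q(√37) and [Q(√37, √123) : Q(√37)] = 2. By the tower law, [Q(√37, √123) : Q] = 2 · 2 = 4.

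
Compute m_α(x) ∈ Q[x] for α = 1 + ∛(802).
m_α(x) = x^3 - 3x^2 + 3x - 803

Set β = α - 1 = ∛(802), so β^3 = 802. Then (α - 1)^3 - 802 = 0, i.e. α is a root of g(x) = (x - 1)^3 - 802 = x^3 - 3x^2 + 3x - 803. Since g(x) = h(x - 1) where h(x) = x^3 - 802, and h is irreducible over Q (because 802 is not a perfect cube, so h has no rational root, and a monic cubic with no rational root is irreducible), g is also irreducible (irreducibility is preserved under the substitution x → x - 1). Hence m_α(x) = x^3 - 3x^2 + 3x - 803.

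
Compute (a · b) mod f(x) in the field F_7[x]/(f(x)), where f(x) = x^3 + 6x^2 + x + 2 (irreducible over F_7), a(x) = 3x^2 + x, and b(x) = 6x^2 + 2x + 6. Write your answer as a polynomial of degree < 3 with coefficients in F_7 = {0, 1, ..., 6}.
a · b ≡ 4x^2 + 3x + 3 (mod f(x))

Multiply in F_7[x]: a(x)·b(x) = (3x^2 + x)·(6x^2 + 2x + 6) = 4x^4 + 5x^3 + 6x^2 + 6x. This has degree ≥ 3, so divide by f(x) over F_7: 4x^4 + 5x^3 + 6x^2 + 6x = (4x + 2)·(x^3 + 6x^2 + x + 2) + (4x^2 + 3x + 3). Hence a·b ≡ 4x^2 + 3x + 3 (mod f). (F_7[x]/(f) is a field with 7^3 = 343 elements since f is irreducible of degree 3.)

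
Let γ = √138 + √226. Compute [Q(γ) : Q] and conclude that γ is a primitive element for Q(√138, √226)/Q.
[Q(γ) : Q] = 4 (equivalently, Q(γ) = Q(√138, √226))

Obviously Q(γ) ⊆ Q(√138, √226), and [Q(√138, √226):Q] = 4 (since 138, 226 are distinct squarefree integers > 1 with 31188 not a perfect square). To show equality we compute the minimal polynomial of γ. From γ = √138 + √226: γ^2 = 138 + 2√(31188) + 226 = 364 + 2√(31188), so γ^2 - 364 = 2√(31188); squaring, (γ^2 - 364)^2 = 4·31188, i.e. γ^4 - 728γ^2 + 132496 - 124752 = 0, i.e. γ^4 - 728γ^2 + 7744 = 0. So γ is a root of x^4 - 728x^2 + 7744. This polynomial is irreducible over Q: it has no rational root (each ±√138 ± √226 is irrational), and any factorization into two quadratics over Q would force √(31188) ∈ Q (pairing opposite roots) or √138, √226 ∈ Q (other pairings), all impossible. Hence [Q(γ):Q] = 4 = [Q(√138, √226):Q], so Q(γ) = Q(√138, √226).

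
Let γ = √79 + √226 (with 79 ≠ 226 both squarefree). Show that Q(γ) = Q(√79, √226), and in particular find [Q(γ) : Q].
[Q(γ) : Q] = 4 (equivalently, Q(γ) = Q(√79, √226))

Obviously Q(γ) ⊆ Q(√79, √226), and [Q(√79, √226):Q] = 4 (since 79, 226 are distinct squarefree integers > 1 with 17854 not a perfect square). To show equality we compute the minimal polynomial of γ. From γ = √79 + √226: γ^2 = 79 + 2√(17854) + 226 = 305 + 2√(17854), so γ^2 - 305 = 2√(17854); squaring, (γ^2 - 305)^2 = 4·17854, i.e. γ^4 - 610γ^2 + 93025 - 71416 = 0, i.e. γ^4 - 610γ^2 + 21609 = 0. So γ is a root of x^4 - 610x^2 + 21609. This polynomial is irreducible over Q: it has no rational root (each ±√79 ± √226 is irrational), and any factorization into two quadratics over Q would force √(17854) ∈ Q (pairing opposite roots) or √79, √226 ∈ Q (other pairings), all impossible. Hence [Q(γ):Q] = 4 = [Q(√79, √226):Q], so Q(γ) = Q(√79, √226).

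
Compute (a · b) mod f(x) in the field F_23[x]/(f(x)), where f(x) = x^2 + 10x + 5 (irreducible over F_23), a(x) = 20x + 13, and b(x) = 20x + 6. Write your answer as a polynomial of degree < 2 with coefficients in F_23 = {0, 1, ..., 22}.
a · b ≡ 14x + 10 (mod f(x))

Multiply in F_23[x]: a(x)·b(x) = (20x + 13)·(20x + 6) = 9x^2 + 12x + 9. This has degree ≥ 2, so divide by f(x) over F_23: 9x^2 + 12x + 9 = (9)·(x^2 + 10x + 5) + (14x + 10). Hence a·b ≡ 14x + 10 (mod f). (F_23[x]/(f) is a field with 23^2 = 529 elements since f is irreducible of degree 2.)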